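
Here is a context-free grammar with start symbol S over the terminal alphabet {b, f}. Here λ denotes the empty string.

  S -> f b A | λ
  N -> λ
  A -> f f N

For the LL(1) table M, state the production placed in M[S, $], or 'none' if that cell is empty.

S -> λ

FIRST(S): from S->f b A we get {f}; from S->λ we get {λ}. So FIRST(S) = {λ, f}.
FIRST(N): from N->λ we get {λ}. So FIRST(N) = {λ}.
FIRST(A): from A->f f N we get {f}. So FIRST(A) = {f}.
FOLLOW(S) includes $ since S is the start symbol.
FOLLOW(S): S appears on no right-hand side. Thus FOLLOW(S) = {$}.
For S -> f b A: FIRST(f b A) = {f}, so it goes in M[S, t] for t ∈ {f}.
For S -> λ: FIRST(λ) = {λ}, so it goes in M[S, t] for t ∈ {}; since λ ∈ FIRST, also for every t ∈ FOLLOW(S) = {$}.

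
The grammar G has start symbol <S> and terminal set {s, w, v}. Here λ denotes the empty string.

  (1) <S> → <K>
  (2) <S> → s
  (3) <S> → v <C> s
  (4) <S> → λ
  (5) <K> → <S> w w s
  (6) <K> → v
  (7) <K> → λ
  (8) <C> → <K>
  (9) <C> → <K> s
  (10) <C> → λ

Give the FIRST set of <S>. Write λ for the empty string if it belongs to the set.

FIRST(<S>) = {λ, s, v, w}  (via <K>)
FIRST(<K>) = {λ, s, v, w}  (via <S> w w s)
FIRST(<C>) = {λ, s, v, w}  (via <K>, <K> s)

{λ, s, v, w}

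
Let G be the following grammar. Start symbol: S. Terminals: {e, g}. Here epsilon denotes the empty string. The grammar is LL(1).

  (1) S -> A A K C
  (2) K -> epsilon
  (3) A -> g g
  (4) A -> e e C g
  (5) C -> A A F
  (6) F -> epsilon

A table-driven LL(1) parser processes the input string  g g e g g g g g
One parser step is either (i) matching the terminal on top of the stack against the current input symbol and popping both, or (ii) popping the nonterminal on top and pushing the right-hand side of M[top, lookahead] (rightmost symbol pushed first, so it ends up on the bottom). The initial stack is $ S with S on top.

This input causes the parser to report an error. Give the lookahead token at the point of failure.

step 1: stack=$ S  input=g g e g g g g g $  — expand S -> A A K C
step 2: stack=$ C K A A  input=g g e g g g g g $  — expand A -> g g
step 3: stack=$ C K A g g  input=g g e g g g g g $  — match g
step 4: stack=$ C K A g  input=g e g g g g g $  — match g
step 5: stack=$ C K A  input=e g g g g g $  — expand A -> e e C g
step 6: stack=$ C K g C e e  input=e g g g g g $  — match e
step 7: stack=$ C K g C e  input=g g g g g $  — error: top is terminal e but lookahead is g

g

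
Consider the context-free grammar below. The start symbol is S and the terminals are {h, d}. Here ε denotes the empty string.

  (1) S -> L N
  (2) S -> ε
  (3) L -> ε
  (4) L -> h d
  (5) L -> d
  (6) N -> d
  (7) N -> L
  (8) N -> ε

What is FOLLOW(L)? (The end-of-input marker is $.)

{$, d, h}

FIRST(L) = {ε, d, h}
FIRST(N) = {ε, d, h}  (via L)
FIRST(S) = {ε, d, h}  (via L N)
FOLLOW(S) includes $ since S is the start symbol.
FOLLOW(S): S appears on no right-hand side. Thus FOLLOW(S) = {$}.
FOLLOW(N): in S->L N, the suffix after N is empty, so FOLLOW(N) ⊇ FOLLOW(S) = {$}. Thus FOLLOW(N) = {$}.
FOLLOW(L): in S->L N, L is followed by N with FIRST {ε, d, h}; in S->L N, the suffix after L is nullable, so FOLLOW(L) ⊇ FOLLOW(S) = {$}; in N->L, the suffix after L is empty, so FOLLOW(L) ⊇ FOLLOW(N) = {$}. Thus FOLLOW(L) = {$, d, h}.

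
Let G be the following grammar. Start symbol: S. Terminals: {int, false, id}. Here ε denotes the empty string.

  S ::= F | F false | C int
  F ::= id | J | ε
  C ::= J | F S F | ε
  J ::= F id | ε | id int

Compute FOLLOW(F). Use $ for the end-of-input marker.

{$, false, id, int}

FIRST(S): from S::=F we get {ε, id}; from S::=F false we get {false, id}; from S::=C int we get {false, id, int}. So FIRST(S) = {ε, false, id, int}.
FIRST(F): from F::=id we get {id}; from F::=J we get {ε, id}; from F::=ε we get {ε}. So FIRST(F) = {ε, id}.
FIRST(J): from J::=F id we get {id}; from J::=ε we get {ε}; from J::=id int we get {id}. So FIRST(J) = {ε, id}.
FIRST(C): from C::=J we get {ε, id}; from C::=F S F we get {ε, false, id, int}; from C::=ε we get {ε}. So FIRST(C) = {ε, false, id, int}.
FOLLOW(S) includes $ since S is the start symbol.
FOLLOW(C): in S::=C int, C is followed by int with FIRST {int}. Thus FOLLOW(C) = {int}.
FOLLOW(S): in C::=F S F, S is followed by F with FIRST {ε, id}; in C::=F S F, the suffix after S is nullable, so FOLLOW(S) ⊇ FOLLOW(C) = {int}. Thus FOLLOW(S) = {$, id, int}.
FOLLOW(F): in S::=F, the suffix after F is empty, so FOLLOW(F) ⊇ FOLLOW(S) = {$, id, int}; in S::=F false, F is followed by false with FIRST {false}; in C::=F S F (occurrence 1), F is followed by S F with FIRST {ε, false, id, int}; in C::=F S F (occurrence 1), the suffix after F is nullable, so FOLLOW(F) ⊇ FOLLOW(C) = {int}; in C::=F S F (occurrence 2), the suffix after F is empty, so FOLLOW(F) ⊇ FOLLOW(C) = {int}; in J::=F id, F is followed by id with FIRST {id}. Thus FOLLOW(F) = {$, false, id, int}.
FOLLOW(J): in F::=J, the suffix after J is empty, so FOLLOW(J) ⊇ FOLLOW(F) = {$, false, id, int}; in C::=J, the suffix after J is empty, so FOLLOW(J) ⊇ FOLLOW(C) = {int}. Thus FOLLOW(J) = {$, false, id, int}.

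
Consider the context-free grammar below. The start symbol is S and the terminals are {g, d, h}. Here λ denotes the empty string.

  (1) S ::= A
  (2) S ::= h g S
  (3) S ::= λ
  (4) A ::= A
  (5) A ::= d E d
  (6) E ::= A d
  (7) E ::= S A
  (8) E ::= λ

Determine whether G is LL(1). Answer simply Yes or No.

No

FIRST(S) = {λ, d, h}
FIRST(A) = {d}
FIRST(E) = {λ, d, h}
FOLLOW(S) = {$, d}
FOLLOW(A) = {$, d}
FOLLOW(E) = {d}
Cell M[A, d] receives both A ::= A and A ::= d E d — the grammar is not LL(1).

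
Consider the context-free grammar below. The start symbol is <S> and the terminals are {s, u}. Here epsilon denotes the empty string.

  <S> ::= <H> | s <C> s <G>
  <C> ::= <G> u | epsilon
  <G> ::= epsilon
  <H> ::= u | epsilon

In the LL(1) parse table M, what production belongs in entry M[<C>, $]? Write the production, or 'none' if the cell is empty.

none

FIRST(<G>) = {epsilon}
FIRST(<H>) = {epsilon, u}
FIRST(<S>) = {epsilon, s, u}  (via <H>)
FIRST(<C>) = {epsilon, u}  (via <G> u)
FOLLOW(<S>) includes $ since <S> is the start symbol.
FOLLOW(<C>): in <S>::=s <C> s <G>, <C> is followed by s <G> with FIRST {s}. Thus FOLLOW(<C>) = {s}.
For <C> ::= <G> u: FIRST(<G> u) = {u}, so it goes in M[<C>, t] for t ∈ {u}.
For <C> ::= epsilon: FIRST(epsilon) = {epsilon}, so it goes in M[<C>, t] for t ∈ {}; since epsilon ∈ FIRST, also for every t ∈ FOLLOW(<C>) = {s}.
None of these place a production in M[<C>, $].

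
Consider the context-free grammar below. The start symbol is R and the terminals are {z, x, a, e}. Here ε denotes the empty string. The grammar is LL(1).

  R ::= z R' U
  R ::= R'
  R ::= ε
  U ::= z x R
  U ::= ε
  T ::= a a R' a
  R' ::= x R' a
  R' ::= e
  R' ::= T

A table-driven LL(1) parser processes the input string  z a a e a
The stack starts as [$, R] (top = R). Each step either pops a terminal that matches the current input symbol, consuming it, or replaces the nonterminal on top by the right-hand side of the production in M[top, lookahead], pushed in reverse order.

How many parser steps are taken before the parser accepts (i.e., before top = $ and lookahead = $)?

10

step 1: stack=$ R  input=z a a e a $  — expand R ::= z R' U
step 2: stack=$ U R' z  input=z a a e a $  — match z
step 3: stack=$ U R'  input=a a e a $  — expand R' ::= T
step 4: stack=$ U T  input=a a e a $  — expand T ::= a a R' a
step 5: stack=$ U a R' a a  input=a a e a $  — match a
step 6: stack=$ U a R' a  input=a e a $  — match a
step 7: stack=$ U a R'  input=e a $  — expand R' ::= e
step 8: stack=$ U a e  input=e a $  — match e
step 9: stack=$ U a  input=a $  — match a
step 10: stack=$ U  input=$  — expand U ::= ε
Accept reached after 10 steps.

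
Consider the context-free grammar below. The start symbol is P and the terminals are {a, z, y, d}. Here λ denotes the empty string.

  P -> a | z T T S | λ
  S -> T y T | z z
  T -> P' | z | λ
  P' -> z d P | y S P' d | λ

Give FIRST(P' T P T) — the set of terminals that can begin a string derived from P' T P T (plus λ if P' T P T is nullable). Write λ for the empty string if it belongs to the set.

{λ, a, y, z}

FIRST(P): from P->a we get {a}; from P->z T T S we get {z}; from P->λ we get {λ}. So FIRST(P) = {λ, a, z}.
FIRST(P'): from P'->z d P we get {z}; from P'->y S P' d we get {y}; from P'->λ we get {λ}. So FIRST(P') = {λ, y, z}.
FIRST(T): from T->P' we get {λ, y, z}; from T->z we get {z}; from T->λ we get {λ}. So FIRST(T) = {λ, y, z}.
FIRST(S): from S->T y T we get {y, z}; from S->z z we get {z}. So FIRST(S) = {y, z}.
FIRST(P' T P T): take FIRST of each symbol in turn, carrying on past any symbol whose FIRST contains λ; result {λ, a, y, z}.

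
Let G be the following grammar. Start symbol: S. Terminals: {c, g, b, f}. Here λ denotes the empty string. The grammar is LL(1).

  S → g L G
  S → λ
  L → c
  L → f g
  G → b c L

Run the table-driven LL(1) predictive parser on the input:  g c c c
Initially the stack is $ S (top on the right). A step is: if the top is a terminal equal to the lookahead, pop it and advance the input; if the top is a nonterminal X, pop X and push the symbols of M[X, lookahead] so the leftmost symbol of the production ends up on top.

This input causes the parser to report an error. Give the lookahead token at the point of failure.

c

step 1: stack=$ S  input=g c c c $  — expand S → g L G
step 2: stack=$ G L g  input=g c c c $  — match g
step 3: stack=$ G L  input=c c c $  — expand L → c
step 4: stack=$ G c  input=c c c $  — match c
step 5: stack=$ G  input=c c $  — error: M[G, c] is empty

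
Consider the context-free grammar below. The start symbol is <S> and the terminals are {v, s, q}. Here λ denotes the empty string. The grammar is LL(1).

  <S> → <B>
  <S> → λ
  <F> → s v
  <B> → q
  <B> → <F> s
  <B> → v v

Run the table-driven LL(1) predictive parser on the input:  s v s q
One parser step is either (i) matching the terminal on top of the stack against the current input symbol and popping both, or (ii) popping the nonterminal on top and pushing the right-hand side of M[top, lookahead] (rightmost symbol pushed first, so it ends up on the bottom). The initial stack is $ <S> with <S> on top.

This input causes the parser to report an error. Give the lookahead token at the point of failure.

     Stack    Input      Action
  1  $ <S>    s v s q $  expand <S> → <B>
  2  $ <B>    s v s q $  expand <B> → <F> s
  3  $ s <F>  s v s q $  expand <F> → s v
  4  $ s v s  s v s q $  match s
  5  $ s v    v s q $    match v
  6  $ s      s q $      match s
  7  $        q $        error: stack empty but input remains

q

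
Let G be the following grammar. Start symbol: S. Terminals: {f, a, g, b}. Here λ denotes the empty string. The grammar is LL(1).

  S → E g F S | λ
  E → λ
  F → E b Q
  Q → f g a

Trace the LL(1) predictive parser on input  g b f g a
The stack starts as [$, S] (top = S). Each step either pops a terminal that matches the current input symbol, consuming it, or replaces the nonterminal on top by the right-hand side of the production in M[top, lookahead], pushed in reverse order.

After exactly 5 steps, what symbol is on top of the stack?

b

step 1: stack=$ S  input=g b f g a $  — expand S → E g F S
step 2: stack=$ S F g E  input=g b f g a $  — expand E → λ
step 3: stack=$ S F g  input=g b f g a $  — match g
step 4: stack=$ S F  input=b f g a $  — expand F → E b Q
step 5: stack=$ S Q b E  input=b f g a $  — expand E → λ
Stack after step 5: $ S Q b (top = b).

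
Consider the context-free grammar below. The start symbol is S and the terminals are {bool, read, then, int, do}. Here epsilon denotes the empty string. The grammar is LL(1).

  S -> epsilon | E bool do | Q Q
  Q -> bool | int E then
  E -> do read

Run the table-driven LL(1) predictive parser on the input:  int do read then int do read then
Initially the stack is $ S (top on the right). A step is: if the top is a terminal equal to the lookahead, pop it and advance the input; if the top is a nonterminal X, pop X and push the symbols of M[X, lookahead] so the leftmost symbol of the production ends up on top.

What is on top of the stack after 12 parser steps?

      Stack             Input                                Action
   1  $ S               int do read then int do read then $  expand S -> Q Q
   2  $ Q Q             int do read then int do read then $  expand Q -> int E then
   3  $ Q then E int    int do read then int do read then $  match int
   4  $ Q then E        do read then int do read then $      expand E -> do read
   5  $ Q then read do  do read then int do read then $      match do
   6  $ Q then read     read then int do read then $         match read
   7  $ Q then          then int do read then $              match then
   8  $ Q               int do read then $                   expand Q -> int E then
   9  $ then E int      int do read then $                   match int
  10  $ then E          do read then $                       expand E -> do read
  11  $ then read do    do read then $                       match do
  12  $ then read       read then $                          match read
Stack after step 12: $ then (top = then).

then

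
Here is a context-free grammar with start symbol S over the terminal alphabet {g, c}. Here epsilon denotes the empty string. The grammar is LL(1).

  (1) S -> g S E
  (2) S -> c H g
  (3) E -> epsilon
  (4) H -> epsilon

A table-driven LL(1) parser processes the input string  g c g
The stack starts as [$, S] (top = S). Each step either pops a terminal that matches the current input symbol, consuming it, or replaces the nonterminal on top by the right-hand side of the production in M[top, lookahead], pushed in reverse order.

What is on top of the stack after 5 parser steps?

g

     Stack      Input    Action
  1  $ S        g c g $  expand S -> g S E
  2  $ E S g    g c g $  match g
  3  $ E S      c g $    expand S -> c H g
  4  $ E g H c  c g $    match c
  5  $ E g H    g $      expand H -> epsilon
Stack after step 5: $ E g (top = g).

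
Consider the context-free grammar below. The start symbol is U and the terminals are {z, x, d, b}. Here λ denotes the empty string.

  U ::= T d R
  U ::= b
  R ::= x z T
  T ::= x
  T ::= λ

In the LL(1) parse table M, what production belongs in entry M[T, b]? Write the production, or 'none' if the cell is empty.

FIRST(R) = {x}
FIRST(T) = {λ, x}
FIRST(U) = {b, d, x}  (via T d R)
FOLLOW(U) includes $ since U is the start symbol.
FOLLOW(R): in U::=T d R, the suffix after R is empty, so FOLLOW(R) ⊇ FOLLOW(U) = {$}. Thus FOLLOW(R) = {$}.
FOLLOW(T): in U::=T d R, T is followed by d R with FIRST {d}; in R::=x z T, the suffix after T is empty, so FOLLOW(T) ⊇ FOLLOW(R) = {$}. Thus FOLLOW(T) = {$, d}.
For T ::= x: FIRST(x) = {x}, so it goes in M[T, t] for t ∈ {x}.
For T ::= λ: FIRST(λ) = {λ}, so it goes in M[T, t] for t ∈ {}; since λ ∈ FIRST, also for every t ∈ FOLLOW(T) = {$, d}.
None of these place a production in M[T, b].

none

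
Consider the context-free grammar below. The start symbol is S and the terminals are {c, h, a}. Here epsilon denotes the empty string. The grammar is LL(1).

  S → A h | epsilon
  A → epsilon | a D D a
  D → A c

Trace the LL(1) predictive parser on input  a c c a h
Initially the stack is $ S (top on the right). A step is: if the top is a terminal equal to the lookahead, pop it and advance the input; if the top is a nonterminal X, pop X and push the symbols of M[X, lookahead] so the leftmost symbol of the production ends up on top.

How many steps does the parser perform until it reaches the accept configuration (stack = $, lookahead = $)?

11

      Stack        Input        Action
   1  $ S          a c c a h $  expand S → A h
   2  $ h A        a c c a h $  expand A → a D D a
   3  $ h a D D a  a c c a h $  match a
   4  $ h a D D    c c a h $    expand D → A c
   5  $ h a D c A  c c a h $    expand A → epsilon
   6  $ h a D c    c c a h $    match c
   7  $ h a D      c a h $      expand D → A c
   8  $ h a c A    c a h $      expand A → epsilon
   9  $ h a c      c a h $      match c
  10  $ h a        a h $        match a
  11  $ h          h $          match h
Accept reached after 11 steps.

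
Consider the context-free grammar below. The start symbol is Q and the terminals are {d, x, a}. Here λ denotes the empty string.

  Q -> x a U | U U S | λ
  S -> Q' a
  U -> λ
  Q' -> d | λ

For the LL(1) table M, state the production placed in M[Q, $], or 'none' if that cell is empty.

Q -> λ

FIRST(U) = {λ}
FIRST(Q') = {λ, d}
FIRST(S) = {a, d}  (via Q' a)
FIRST(Q) = {λ, a, d, x}  (via U U S)
FOLLOW(Q) includes $ since Q is the start symbol.
FOLLOW(Q): Q appears on no right-hand side. Thus FOLLOW(Q) = {$}.
For Q -> x a U: FIRST(x a U) = {x}, so it goes in M[Q, t] for t ∈ {x}.
For Q -> U U S: FIRST(U U S) = {a, d}, so it goes in M[Q, t] for t ∈ {a, d}.
For Q -> λ: FIRST(λ) = {λ}, so it goes in M[Q, t] for t ∈ {}; since λ ∈ FIRST, also for every t ∈ FOLLOW(Q) = {$}.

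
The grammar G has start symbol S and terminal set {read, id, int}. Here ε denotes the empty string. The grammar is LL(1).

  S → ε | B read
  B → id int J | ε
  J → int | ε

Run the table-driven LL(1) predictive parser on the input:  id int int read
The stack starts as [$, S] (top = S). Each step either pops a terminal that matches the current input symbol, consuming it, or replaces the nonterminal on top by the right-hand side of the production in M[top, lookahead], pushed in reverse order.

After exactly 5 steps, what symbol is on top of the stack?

step 1: stack=$ S  input=id int int read $  — expand S → B read
step 2: stack=$ read B  input=id int int read $  — expand B → id int J
step 3: stack=$ read J int id  input=id int int read $  — match id
step 4: stack=$ read J int  input=int int read $  — match int
step 5: stack=$ read J  input=int read $  — expand J → int
Stack after step 5: $ read int (top = int).

int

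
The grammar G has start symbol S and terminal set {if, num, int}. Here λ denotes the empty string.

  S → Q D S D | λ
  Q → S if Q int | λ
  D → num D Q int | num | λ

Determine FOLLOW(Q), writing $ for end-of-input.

FIRST(D) = {λ, num}
FIRST(S) = {λ, if, num}  (via Q D S D)
FIRST(Q) = {λ, if, num}  (via S if Q int)
FOLLOW(S) includes $ since S is the start symbol.
FOLLOW(S): in S→Q D S D, S is followed by D with FIRST {λ, num}; in S→Q D S D, the suffix after S is nullable (adds nothing new); in Q→S if Q int, S is followed by if Q int with FIRST {if}. Thus FOLLOW(S) = {$, if, num}.
FOLLOW(Q): in S→Q D S D, Q is followed by D S D with FIRST {λ, if, num}; in S→Q D S D, the suffix after Q is nullable, so FOLLOW(Q) ⊇ FOLLOW(S) = {$, if, num}; in Q→S if Q int, Q is followed by int with FIRST {int}; in D→num D Q int, Q is followed by int with FIRST {int}. Thus FOLLOW(Q) = {$, if, int, num}.
FOLLOW(D): in S→Q D S D (occurrence 1), D is followed by S D with FIRST {λ, if, num}; in S→Q D S D (occurrence 1), the suffix after D is nullable, so FOLLOW(D) ⊇ FOLLOW(S) = {$, if, num}; in S→Q D S D (occurrence 2), the suffix after D is empty, so FOLLOW(D) ⊇ FOLLOW(S) = {$, if, num}; in D→num D Q int, D is followed by Q int with FIRST {if, int, num}. Thus FOLLOW(D) = {$, if, int, num}.

{$, if, int, num}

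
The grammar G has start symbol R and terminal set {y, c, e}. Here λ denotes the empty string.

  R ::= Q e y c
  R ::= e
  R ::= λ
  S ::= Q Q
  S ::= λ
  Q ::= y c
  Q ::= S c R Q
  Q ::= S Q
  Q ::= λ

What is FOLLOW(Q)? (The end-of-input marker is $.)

{c, e, y}

FIRST(R): from R::=Q e y c we get {c, e, y}; from R::=e we get {e}; from R::=λ we get {λ}. So FIRST(R) = {λ, c, e, y}.
FIRST(S): from S::=Q Q we get {λ, c, y}; from S::=λ we get {λ}. So FIRST(S) = {λ, c, y}.
FIRST(Q): from Q::=y c we get {y}; from Q::=S c R Q we get {c, y}; from Q::=S Q we get {λ, c, y}; from Q::=λ we get {λ}. So FIRST(Q) = {λ, c, y}.
FOLLOW(R) includes $ since R is the start symbol.
FOLLOW(R): in Q::=S c R Q, R is followed by Q with FIRST {λ, c, y}; in Q::=S c R Q, the suffix after R is nullable, so FOLLOW(R) ⊇ FOLLOW(Q) = {c, e, y}. Thus FOLLOW(R) = {$, c, e, y}.
FOLLOW(S): in Q::=S c R Q, S is followed by c R Q with FIRST {c}; in Q::=S Q, S is followed by Q with FIRST {λ, c, y}; in Q::=S Q, the suffix after S is nullable, so FOLLOW(S) ⊇ FOLLOW(Q) = {c, e, y}. Thus FOLLOW(S) = {c, e, y}.
FOLLOW(Q): in R::=Q e y c, Q is followed by e y c with FIRST {e}; in S::=Q Q (occurrence 1), Q is followed by Q with FIRST {λ, c, y}; in S::=Q Q (occurrence 1), the suffix after Q is nullable, so FOLLOW(Q) ⊇ FOLLOW(S) = {c, e, y}; in S::=Q Q (occurrence 2), the suffix after Q is empty, so FOLLOW(Q) ⊇ FOLLOW(S) = {c, e, y}; in Q::=S c R Q, the suffix after Q is empty (adds nothing new); in Q::=S Q, the suffix after Q is empty (adds nothing new). Thus FOLLOW(Q) = {c, e, y}.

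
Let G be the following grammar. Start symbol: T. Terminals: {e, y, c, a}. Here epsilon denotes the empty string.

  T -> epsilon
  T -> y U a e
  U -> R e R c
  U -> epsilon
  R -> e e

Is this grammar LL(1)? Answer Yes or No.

FIRST(T) = {epsilon, y}
FIRST(U) = {epsilon, e}
FIRST(R) = {e}
FOLLOW(T) = {$}
FOLLOW(U) = {a}
FOLLOW(R) = {c, e}
Each cell of M receives at most one production.

Yes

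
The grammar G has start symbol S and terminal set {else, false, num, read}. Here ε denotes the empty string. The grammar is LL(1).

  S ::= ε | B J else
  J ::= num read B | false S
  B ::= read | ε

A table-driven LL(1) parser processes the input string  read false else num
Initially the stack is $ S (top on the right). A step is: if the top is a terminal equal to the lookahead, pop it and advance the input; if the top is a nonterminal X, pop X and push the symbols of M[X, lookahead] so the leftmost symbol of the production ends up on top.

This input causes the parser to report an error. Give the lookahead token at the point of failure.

num

     Stack           Input                  Action
  1  $ S             read false else num $  expand S ::= B J else
  2  $ else J B      read false else num $  expand B ::= read
  3  $ else J read   read false else num $  match read
  4  $ else J        false else num $       expand J ::= false S
  5  $ else S false  false else num $       match false
  6  $ else S        else num $             expand S ::= ε
  7  $ else          else num $             match else
  8  $               num $                  error: stack empty but input remains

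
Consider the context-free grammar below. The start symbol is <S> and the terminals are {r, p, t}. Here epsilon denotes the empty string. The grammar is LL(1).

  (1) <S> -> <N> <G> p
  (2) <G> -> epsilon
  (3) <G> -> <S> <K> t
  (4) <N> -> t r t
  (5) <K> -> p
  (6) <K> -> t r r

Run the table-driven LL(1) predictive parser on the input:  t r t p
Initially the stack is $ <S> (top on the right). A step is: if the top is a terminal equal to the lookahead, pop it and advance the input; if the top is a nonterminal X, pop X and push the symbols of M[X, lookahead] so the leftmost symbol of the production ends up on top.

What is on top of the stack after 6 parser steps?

step 1: stack=$ <S>  input=t r t p $  — expand <S> -> <N> <G> p
step 2: stack=$ p <G> <N>  input=t r t p $  — expand <N> -> t r t
step 3: stack=$ p <G> t r t  input=t r t p $  — match t
step 4: stack=$ p <G> t r  input=r t p $  — match r
step 5: stack=$ p <G> t  input=t p $  — match t
step 6: stack=$ p <G>  input=p $  — expand <G> -> epsilon
Stack after step 6: $ p (top = p).

p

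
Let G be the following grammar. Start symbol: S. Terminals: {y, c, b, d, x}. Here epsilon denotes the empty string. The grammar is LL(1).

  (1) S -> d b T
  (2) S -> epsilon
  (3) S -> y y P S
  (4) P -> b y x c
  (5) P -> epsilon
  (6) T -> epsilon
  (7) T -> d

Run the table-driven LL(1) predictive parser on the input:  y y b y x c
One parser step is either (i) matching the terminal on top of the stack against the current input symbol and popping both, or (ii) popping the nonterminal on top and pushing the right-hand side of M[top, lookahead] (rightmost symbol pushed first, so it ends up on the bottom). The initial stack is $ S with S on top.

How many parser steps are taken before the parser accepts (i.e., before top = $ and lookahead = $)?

step 1: stack=$ S  input=y y b y x c $  — expand S -> y y P S
step 2: stack=$ S P y y  input=y y b y x c $  — match y
step 3: stack=$ S P y  input=y b y x c $  — match y
step 4: stack=$ S P  input=b y x c $  — expand P -> b y x c
step 5: stack=$ S c x y b  input=b y x c $  — match b
step 6: stack=$ S c x y  input=y x c $  — match y
step 7: stack=$ S c x  input=x c $  — match x
step 8: stack=$ S c  input=c $  — match c
step 9: stack=$ S  input=$  — expand S -> epsilon
Accept reached after 9 steps.

9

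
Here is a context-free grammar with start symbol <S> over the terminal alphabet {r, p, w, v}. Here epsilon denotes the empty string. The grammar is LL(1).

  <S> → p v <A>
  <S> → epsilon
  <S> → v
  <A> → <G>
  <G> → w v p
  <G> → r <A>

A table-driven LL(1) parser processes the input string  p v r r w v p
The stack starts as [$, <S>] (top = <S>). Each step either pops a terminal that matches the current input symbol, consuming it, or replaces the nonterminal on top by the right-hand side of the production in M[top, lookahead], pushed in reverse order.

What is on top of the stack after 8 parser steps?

r

     Stack      Input            Action
  1  $ <S>      p v r r w v p $  expand <S> → p v <A>
  2  $ <A> v p  p v r r w v p $  match p
  3  $ <A> v    v r r w v p $    match v
  4  $ <A>      r r w v p $      expand <A> → <G>
  5  $ <G>      r r w v p $      expand <G> → r <A>
  6  $ <A> r    r r w v p $      match r
  7  $ <A>      r w v p $        expand <A> → <G>
  8  $ <G>      r w v p $        expand <G> → r <A>
Stack after step 8: $ <A> r (top = r).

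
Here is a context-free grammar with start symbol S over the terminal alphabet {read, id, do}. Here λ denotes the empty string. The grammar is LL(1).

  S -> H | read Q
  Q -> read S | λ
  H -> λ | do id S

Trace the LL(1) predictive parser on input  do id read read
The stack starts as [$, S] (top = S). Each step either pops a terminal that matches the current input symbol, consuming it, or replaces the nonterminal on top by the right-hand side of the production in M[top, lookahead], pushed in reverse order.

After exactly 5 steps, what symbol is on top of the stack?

step 1: stack=$ S  input=do id read read $  — expand S -> H
step 2: stack=$ H  input=do id read read $  — expand H -> do id S
step 3: stack=$ S id do  input=do id read read $  — match do
step 4: stack=$ S id  input=id read read $  — match id
step 5: stack=$ S  input=read read $  — expand S -> read Q
Stack after step 5: $ Q read (top = read).

read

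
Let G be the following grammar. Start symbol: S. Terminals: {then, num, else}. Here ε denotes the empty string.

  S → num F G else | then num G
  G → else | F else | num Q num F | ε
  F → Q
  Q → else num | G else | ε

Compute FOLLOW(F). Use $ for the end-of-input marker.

FIRST(S) = {num, then}
FIRST(G) = {ε, else, num}  (via F else)
FIRST(Q) = {ε, else, num}  (via G else)
FIRST(F) = {ε, else, num}  (via Q)
FOLLOW(S) includes $ since S is the start symbol.
FOLLOW(S): S appears on no right-hand side. Thus FOLLOW(S) = {$}.
FOLLOW(G): in S→num F G else, G is followed by else with FIRST {else}; in S→then num G, the suffix after G is empty, so FOLLOW(G) ⊇ FOLLOW(S) = {$}; in Q→G else, G is followed by else with FIRST {else}. Thus FOLLOW(G) = {$, else}.
FOLLOW(F): in S→num F G else, F is followed by G else with FIRST {else, num}; in G→F else, F is followed by else with FIRST {else}; in G→num Q num F, the suffix after F is empty, so FOLLOW(F) ⊇ FOLLOW(G) = {$, else}. Thus FOLLOW(F) = {$, else, num}.
FOLLOW(Q): in G→num Q num F, Q is followed by num F with FIRST {num}; in F→Q, the suffix after Q is empty, so FOLLOW(Q) ⊇ FOLLOW(F) = {$, else, num}. Thus FOLLOW(Q) = {$, else, num}.

{$, else, num}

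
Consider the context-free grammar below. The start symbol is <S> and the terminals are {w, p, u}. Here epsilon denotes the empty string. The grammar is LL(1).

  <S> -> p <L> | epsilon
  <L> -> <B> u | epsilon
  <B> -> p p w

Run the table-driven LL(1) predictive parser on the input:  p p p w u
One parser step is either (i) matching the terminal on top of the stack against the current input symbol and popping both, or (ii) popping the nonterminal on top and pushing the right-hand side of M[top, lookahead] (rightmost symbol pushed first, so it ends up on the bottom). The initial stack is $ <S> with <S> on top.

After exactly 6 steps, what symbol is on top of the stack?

w

     Stack      Input        Action
  1  $ <S>      p p p w u $  expand <S> -> p <L>
  2  $ <L> p    p p p w u $  match p
  3  $ <L>      p p w u $    expand <L> -> <B> u
  4  $ u <B>    p p w u $    expand <B> -> p p w
  5  $ u w p p  p p w u $    match p
  6  $ u w p    p w u $      match p
Stack after step 6: $ u w (top = w).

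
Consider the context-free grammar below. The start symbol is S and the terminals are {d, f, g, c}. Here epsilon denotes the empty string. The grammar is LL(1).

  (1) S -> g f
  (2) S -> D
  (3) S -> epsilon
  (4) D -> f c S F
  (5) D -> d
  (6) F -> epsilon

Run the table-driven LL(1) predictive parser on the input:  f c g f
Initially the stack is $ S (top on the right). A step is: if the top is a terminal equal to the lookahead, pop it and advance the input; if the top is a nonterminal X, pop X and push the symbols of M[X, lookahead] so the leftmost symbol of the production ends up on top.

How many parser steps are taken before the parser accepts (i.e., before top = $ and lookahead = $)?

     Stack      Input      Action
  1  $ S        f c g f $  expand S -> D
  2  $ D        f c g f $  expand D -> f c S F
  3  $ F S c f  f c g f $  match f
  4  $ F S c    c g f $    match c
  5  $ F S      g f $      expand S -> g f
  6  $ F f g    g f $      match g
  7  $ F f      f $        match f
  8  $ F        $          expand F -> epsilon
Accept reached after 8 steps.

8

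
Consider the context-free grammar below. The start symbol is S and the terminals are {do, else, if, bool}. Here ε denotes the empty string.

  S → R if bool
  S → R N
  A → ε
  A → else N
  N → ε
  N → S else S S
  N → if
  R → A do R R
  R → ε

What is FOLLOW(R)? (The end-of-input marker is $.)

{$, do, else, if}

FIRST(A) = {ε, else}
FIRST(R) = {ε, do, else}  (via A do R R)
FIRST(S) = {ε, do, else, if}  (via R if bool, R N)
FIRST(N) = {ε, do, else, if}  (via S else S S)
FOLLOW(S) includes $ since S is the start symbol.
FOLLOW(A): in R→A do R R, A is followed by do R R with FIRST {do}. Thus FOLLOW(A) = {do}.
FOLLOW(S): in N→S else S S (occurrence 1), S is followed by else S S with FIRST {else}; in N→S else S S (occurrence 2), S is followed by S with FIRST {ε, do, else, if}; in N→S else S S (occurrence 2), the suffix after S is nullable, so FOLLOW(S) ⊇ FOLLOW(N) = {$, do, else, if}; in N→S else S S (occurrence 3), the suffix after S is empty, so FOLLOW(S) ⊇ FOLLOW(N) = {$, do, else, if}. Thus FOLLOW(S) = {$, do, else, if}.
FOLLOW(N): in S→R N, the suffix after N is empty, so FOLLOW(N) ⊇ FOLLOW(S) = {$, do, else, if}; in A→else N, the suffix after N is empty, so FOLLOW(N) ⊇ FOLLOW(A) = {do}. Thus FOLLOW(N) = {$, do, else, if}.
FOLLOW(R): in S→R if bool, R is followed by if bool with FIRST {if}; in S→R N, R is followed by N with FIRST {ε, do, else, if}; in S→R N, the suffix after R is nullable, so FOLLOW(R) ⊇ FOLLOW(S) = {$, do, else, if}; in R→A do R R (occurrence 1), R is followed by R with FIRST {ε, do, else}; in R→A do R R (occurrence 1), the suffix after R is nullable (adds nothing new); in R→A do R R (occurrence 2), the suffix after R is empty (adds nothing new). Thus FOLLOW(R) = {$, do, else, if}.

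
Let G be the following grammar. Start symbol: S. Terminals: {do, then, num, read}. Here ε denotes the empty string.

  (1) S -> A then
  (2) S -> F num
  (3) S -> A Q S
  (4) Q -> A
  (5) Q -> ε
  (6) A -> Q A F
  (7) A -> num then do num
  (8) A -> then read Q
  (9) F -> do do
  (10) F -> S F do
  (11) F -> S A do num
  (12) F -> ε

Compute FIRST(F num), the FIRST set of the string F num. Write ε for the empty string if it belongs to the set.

{do, num, then}

FIRST(S): from S->A then we get {num, then}; from S->F num we get {do, num, then}; from S->A Q S we get {num, then}. So FIRST(S) = {do, num, then}.
FIRST(F): from F->do do we get {do}; from F->S F do we get {do, num, then}; from F->S A do num we get {do, num, then}; from F->ε we get {ε}. So FIRST(F) = {ε, do, num, then}.
FIRST(Q): from Q->A we get {num, then}; from Q->ε we get {ε}. So FIRST(Q) = {ε, num, then}.
FIRST(A): from A->Q A F we get {num, then}; from A->num then do num we get {num}; from A->then read Q we get {then}. So FIRST(A) = {num, then}.
FIRST(F num): take FIRST of each symbol in turn, carrying on past any symbol whose FIRST contains ε; result {do, num, then}.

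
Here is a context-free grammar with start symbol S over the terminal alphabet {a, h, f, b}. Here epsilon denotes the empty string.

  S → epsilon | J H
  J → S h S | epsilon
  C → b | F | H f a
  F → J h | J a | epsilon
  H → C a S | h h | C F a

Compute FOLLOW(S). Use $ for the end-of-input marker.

FIRST(S): from S→epsilon we get {epsilon}; from S→J H we get {a, b, h}. So FIRST(S) = {epsilon, a, b, h}.
FIRST(J): from J→S h S we get {a, b, h}; from J→epsilon we get {epsilon}. So FIRST(J) = {epsilon, a, b, h}.
FIRST(F): from F→J h we get {a, b, h}; from F→J a we get {a, b, h}; from F→epsilon we get {epsilon}. So FIRST(F) = {epsilon, a, b, h}.
FIRST(C): from C→b we get {b}; from C→F we get {epsilon, a, b, h}; from C→H f a we get {a, b, h}. So FIRST(C) = {epsilon, a, b, h}.
FIRST(H): from H→C a S we get {a, b, h}; from H→h h we get {h}; from H→C F a we get {a, b, h}. So FIRST(H) = {a, b, h}.
FOLLOW(S) includes $ since S is the start symbol.
FOLLOW(J): in S→J H, J is followed by H with FIRST {a, b, h}; in F→J h, J is followed by h with FIRST {h}; in F→J a, J is followed by a with FIRST {a}. Thus FOLLOW(J) = {a, b, h}.
FOLLOW(C): in H→C a S, C is followed by a S with FIRST {a}; in H→C F a, C is followed by F a with FIRST {a, b, h}. Thus FOLLOW(C) = {a, b, h}.
FOLLOW(F): in C→F, the suffix after F is empty, so FOLLOW(F) ⊇ FOLLOW(C) = {a, b, h}; in H→C F a, F is followed by a with FIRST {a}. Thus FOLLOW(F) = {a, b, h}.
FOLLOW(S): in J→S h S (occurrence 1), S is followed by h S with FIRST {h}; in J→S h S (occurrence 2), the suffix after S is empty, so FOLLOW(S) ⊇ FOLLOW(J) = {a, b, h}; in H→C a S, the suffix after S is empty, so FOLLOW(S) ⊇ FOLLOW(H) = {$, a, b, f, h}. Thus FOLLOW(S) = {$, a, b, f, h}.
FOLLOW(H): in S→J H, the suffix after H is empty, so FOLLOW(H) ⊇ FOLLOW(S) = {$, a, b, f, h}; in C→H f a, H is followed by f a with FIRST {f}. Thus FOLLOW(H) = {$, a, b, f, h}.

{$, a, b, f, h}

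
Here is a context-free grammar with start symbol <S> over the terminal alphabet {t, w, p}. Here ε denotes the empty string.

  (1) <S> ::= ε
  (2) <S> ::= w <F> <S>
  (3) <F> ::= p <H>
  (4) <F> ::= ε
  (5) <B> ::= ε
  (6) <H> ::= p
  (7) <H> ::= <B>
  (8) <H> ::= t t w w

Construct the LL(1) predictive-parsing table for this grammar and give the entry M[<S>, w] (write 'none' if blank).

<S> ::= w <F> <S>

FIRST(<S>) = {ε, w}
FIRST(<F>) = {ε, p}
FIRST(<B>) = {ε}
FIRST(<H>) = {ε, p, t}  (via <B>)
FOLLOW(<S>) includes $ since <S> is the start symbol.
FOLLOW(<S>): in <S>::=w <F> <S>, the suffix after <S> is empty (adds nothing new). Thus FOLLOW(<S>) = {$}.
For <S> ::= ε: FIRST(ε) = {ε}, so it goes in M[<S>, t] for t ∈ {}; since ε ∈ FIRST, also for every t ∈ FOLLOW(<S>) = {$}.
For <S> ::= w <F> <S>: FIRST(w <F> <S>) = {w}, so it goes in M[<S>, t] for t ∈ {w}.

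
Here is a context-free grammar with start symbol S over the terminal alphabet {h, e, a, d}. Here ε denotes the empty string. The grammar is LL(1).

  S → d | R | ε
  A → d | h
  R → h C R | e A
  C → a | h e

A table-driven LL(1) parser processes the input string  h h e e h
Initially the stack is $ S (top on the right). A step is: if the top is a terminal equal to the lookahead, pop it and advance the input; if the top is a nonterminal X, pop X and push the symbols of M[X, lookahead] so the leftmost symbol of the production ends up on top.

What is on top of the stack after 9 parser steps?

h

     Stack    Input        Action
  1  $ S      h h e e h $  expand S → R
  2  $ R      h h e e h $  expand R → h C R
  3  $ R C h  h h e e h $  match h
  4  $ R C    h e e h $    expand C → h e
  5  $ R e h  h e e h $    match h
  6  $ R e    e e h $      match e
  7  $ R      e h $        expand R → e A
  8  $ A e    e h $        match e
  9  $ A      h $          expand A → h
Stack after step 9: $ h (top = h).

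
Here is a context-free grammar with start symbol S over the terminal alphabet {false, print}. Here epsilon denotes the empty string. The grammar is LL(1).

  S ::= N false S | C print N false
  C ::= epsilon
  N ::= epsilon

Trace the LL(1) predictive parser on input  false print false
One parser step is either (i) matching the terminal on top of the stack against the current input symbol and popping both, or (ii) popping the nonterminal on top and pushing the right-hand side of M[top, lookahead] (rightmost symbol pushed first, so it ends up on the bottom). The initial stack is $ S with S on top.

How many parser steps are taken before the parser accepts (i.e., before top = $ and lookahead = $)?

     Stack              Input                Action
  1  $ S                false print false $  expand S ::= N false S
  2  $ S false N        false print false $  expand N ::= epsilon
  3  $ S false          false print false $  match false
  4  $ S                print false $        expand S ::= C print N false
  5  $ false N print C  print false $        expand C ::= epsilon
  6  $ false N print    print false $        match print
  7  $ false N          false $              expand N ::= epsilon
  8  $ false            false $              match false
Accept reached after 8 steps.

8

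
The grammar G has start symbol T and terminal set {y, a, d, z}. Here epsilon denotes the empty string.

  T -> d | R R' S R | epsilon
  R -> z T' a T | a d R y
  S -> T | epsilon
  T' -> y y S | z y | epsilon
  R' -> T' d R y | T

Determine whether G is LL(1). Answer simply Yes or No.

No

FIRST(T) = {epsilon, a, d, z}
FIRST(R) = {a, z}
FIRST(S) = {epsilon, a, d, z}
FIRST(T') = {epsilon, y, z}
FIRST(R') = {epsilon, a, d, y, z}
FOLLOW(T) = {$, a, d, y, z}
FOLLOW(R) = {$, a, d, y, z}
FOLLOW(S) = {a, d, z}
FOLLOW(T') = {a, d}
FOLLOW(R') = {a, d, z}
Cell M[R', d] receives both R' -> T' d R y and R' -> T — the grammar is not LL(1).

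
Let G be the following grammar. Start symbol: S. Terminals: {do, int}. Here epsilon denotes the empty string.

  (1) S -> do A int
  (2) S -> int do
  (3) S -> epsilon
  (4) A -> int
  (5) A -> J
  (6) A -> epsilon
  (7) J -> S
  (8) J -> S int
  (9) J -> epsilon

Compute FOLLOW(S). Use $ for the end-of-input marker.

FIRST(S): from S->do A int we get {do}; from S->int do we get {int}; from S->epsilon we get {epsilon}. So FIRST(S) = {epsilon, do, int}.
FIRST(J): from J->S we get {epsilon, do, int}; from J->S int we get {do, int}; from J->epsilon we get {epsilon}. So FIRST(J) = {epsilon, do, int}.
FIRST(A): from A->int we get {int}; from A->J we get {epsilon, do, int}; from A->epsilon we get {epsilon}. So FIRST(A) = {epsilon, do, int}.
FOLLOW(S) includes $ since S is the start symbol.
FOLLOW(A): in S->do A int, A is followed by int with FIRST {int}. Thus FOLLOW(A) = {int}.
FOLLOW(J): in A->J, the suffix after J is empty, so FOLLOW(J) ⊇ FOLLOW(A) = {int}. Thus FOLLOW(J) = {int}.
FOLLOW(S): in J->S, the suffix after S is empty, so FOLLOW(S) ⊇ FOLLOW(J) = {int}; in J->S int, S is followed by int with FIRST {int}. Thus FOLLOW(S) = {$, int}.

{$, int}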